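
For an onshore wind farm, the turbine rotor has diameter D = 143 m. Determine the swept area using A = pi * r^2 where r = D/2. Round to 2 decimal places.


Compute the rotor radius:
  r = D / 2 = 143 / 2 = 71.5 m
Calculate swept area:
  A = pi * r^2 = pi * 71.5^2
  A = 16060.61 m^2

16060.61


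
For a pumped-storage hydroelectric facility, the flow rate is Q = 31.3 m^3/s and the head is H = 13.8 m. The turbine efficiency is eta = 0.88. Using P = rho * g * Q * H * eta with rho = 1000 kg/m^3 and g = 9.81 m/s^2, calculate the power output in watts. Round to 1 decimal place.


Apply the hydropower formula P = rho * g * Q * H * eta
rho * g = 1000 * 9.81 = 9810.0
P = 9810.0 * 31.3 * 13.8 * 0.88
P = 3728851.6 W

3728851.6


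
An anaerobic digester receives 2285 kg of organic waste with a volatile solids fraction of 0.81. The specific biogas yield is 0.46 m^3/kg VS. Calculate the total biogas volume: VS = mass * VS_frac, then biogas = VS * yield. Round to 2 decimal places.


Compute volatile solids:
  VS = mass * VS_fraction = 2285 * 0.81 = 1850.85 kg
Calculate biogas volume:
  Biogas = VS * specific_yield = 1850.85 * 0.46
  Biogas = 851.39 m^3

851.39


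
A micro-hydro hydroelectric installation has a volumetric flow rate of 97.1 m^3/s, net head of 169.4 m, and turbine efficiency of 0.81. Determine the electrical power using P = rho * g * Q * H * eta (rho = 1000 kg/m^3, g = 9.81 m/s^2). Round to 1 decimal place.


Apply the hydropower formula P = rho * g * Q * H * eta
rho * g = 1000 * 9.81 = 9810.0
P = 9810.0 * 97.1 * 169.4 * 0.81
P = 130703332.9 W

130703332.9


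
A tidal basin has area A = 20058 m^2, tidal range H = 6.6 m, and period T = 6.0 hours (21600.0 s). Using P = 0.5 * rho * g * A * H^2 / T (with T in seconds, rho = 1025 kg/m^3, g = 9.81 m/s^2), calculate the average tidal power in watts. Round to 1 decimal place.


Convert period to seconds: T = 6.0 * 3600 = 21600.0 s
H^2 = 6.6^2 = 43.56
P = 0.5 * rho * g * A * H^2 / T
P = 0.5 * 1025 * 9.81 * 20058 * 43.56 / 21600.0
P = 203368.9 W

203368.9


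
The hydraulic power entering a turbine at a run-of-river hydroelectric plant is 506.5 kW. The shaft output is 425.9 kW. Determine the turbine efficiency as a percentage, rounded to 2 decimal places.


Turbine efficiency = (output power / input power) * 100
eta = (425.9 / 506.5) * 100
eta = 84.09%

84.09


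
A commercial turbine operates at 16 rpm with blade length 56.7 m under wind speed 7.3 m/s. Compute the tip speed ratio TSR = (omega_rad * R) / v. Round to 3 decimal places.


Convert rotational speed to rad/s:
  omega = 16 * 2 * pi / 60 = 1.6755 rad/s
Compute tip speed:
  v_tip = omega * R = 1.6755 * 56.7 = 95.002 m/s
Tip speed ratio:
  TSR = v_tip / v_wind = 95.002 / 7.3 = 13.014

13.014


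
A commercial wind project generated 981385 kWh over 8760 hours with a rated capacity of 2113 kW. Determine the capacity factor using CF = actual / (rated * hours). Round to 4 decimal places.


Capacity factor = actual output / maximum possible output
Maximum possible = rated * hours = 2113 * 8760 = 18509880 kWh
CF = 981385 / 18509880
CF = 0.0530

0.0530


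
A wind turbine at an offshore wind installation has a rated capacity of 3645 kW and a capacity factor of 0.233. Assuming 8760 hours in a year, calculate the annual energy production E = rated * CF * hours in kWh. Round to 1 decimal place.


Annual energy = rated_kW * capacity_factor * hours_per_year
Given: P_rated = 3645 kW, CF = 0.233, hours = 8760
E = 3645 * 0.233 * 8760
E = 7439736.6 kWh

7439736.6


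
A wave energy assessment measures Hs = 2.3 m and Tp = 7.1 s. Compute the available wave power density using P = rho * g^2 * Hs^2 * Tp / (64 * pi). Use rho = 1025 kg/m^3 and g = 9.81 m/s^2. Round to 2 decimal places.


Apply wave power formula:
  g^2 = 9.81^2 = 96.2361
  Hs^2 = 2.3^2 = 5.29
  Numerator = rho * g^2 * Hs^2 * Tp = 1025 * 96.2361 * 5.29 * 7.1 = 3704894.97
  Denominator = 64 * pi = 201.0619
  P = 3704894.97 / 201.0619 = 18426.64 W/m

18426.64


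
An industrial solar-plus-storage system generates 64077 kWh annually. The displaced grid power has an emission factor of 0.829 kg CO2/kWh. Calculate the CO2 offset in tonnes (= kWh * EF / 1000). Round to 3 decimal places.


CO2 offset in kg = generation * emission_factor
CO2 offset = 64077 * 0.829 = 53119.83 kg
Convert to tonnes:
  CO2 offset = 53119.83 / 1000 = 53.120 tonnes

53.120


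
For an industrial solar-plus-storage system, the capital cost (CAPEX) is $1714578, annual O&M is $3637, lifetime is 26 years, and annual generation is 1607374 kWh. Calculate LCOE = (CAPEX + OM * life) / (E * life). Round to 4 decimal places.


Total cost = CAPEX + OM * lifetime = 1714578 + 3637 * 26 = 1714578 + 94562 = 1809140
Total generation = annual * lifetime = 1607374 * 26 = 41791724 kWh
LCOE = 1809140 / 41791724
LCOE = 0.0433 $/kWh

0.0433


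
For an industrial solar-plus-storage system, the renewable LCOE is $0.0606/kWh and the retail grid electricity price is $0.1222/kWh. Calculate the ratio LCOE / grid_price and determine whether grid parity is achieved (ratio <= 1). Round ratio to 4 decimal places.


Compare LCOE to grid price:
  LCOE = $0.0606/kWh, Grid price = $0.1222/kWh
  Ratio = LCOE / grid_price = 0.0606 / 0.1222 = 0.4959
  Grid parity achieved (ratio <= 1)? yes

0.4959


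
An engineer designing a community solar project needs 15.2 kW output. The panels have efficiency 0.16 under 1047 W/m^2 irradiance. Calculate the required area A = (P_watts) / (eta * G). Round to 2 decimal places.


Convert target power to watts: P = 15.2 * 1000 = 15200.0 W
Compute denominator: eta * G = 0.16 * 1047 = 167.52
Required area A = P / (eta * G) = 15200.0 / 167.52
A = 90.74 m^2

90.74


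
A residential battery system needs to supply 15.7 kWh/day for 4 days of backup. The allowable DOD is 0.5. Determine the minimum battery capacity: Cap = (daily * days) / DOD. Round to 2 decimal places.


Total energy needed = daily * days = 15.7 * 4 = 62.8 kWh
Account for depth of discharge:
  Cap = total_energy / DOD = 62.8 / 0.5
  Cap = 125.60 kWh

125.60


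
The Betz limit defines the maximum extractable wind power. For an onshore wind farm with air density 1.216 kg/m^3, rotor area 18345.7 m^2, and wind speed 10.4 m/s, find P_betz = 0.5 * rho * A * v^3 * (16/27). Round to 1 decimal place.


The Betz coefficient Cp_max = 16/27 = 0.5926
v^3 = 10.4^3 = 1124.864
P_betz = 0.5 * rho * A * v^3 * Cp_max
P_betz = 0.5 * 1.216 * 18345.7 * 1124.864 * 0.5926
P_betz = 7435224.8 W

7435224.8


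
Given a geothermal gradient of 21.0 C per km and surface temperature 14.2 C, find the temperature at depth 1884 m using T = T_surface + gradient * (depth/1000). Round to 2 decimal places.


Convert depth to km: 1884 / 1000 = 1.884 km
Temperature increase = gradient * depth_km = 21.0 * 1.884 = 39.56 C
Temperature at depth = T_surface + delta_T = 14.2 + 39.56
T = 53.76 C

53.76


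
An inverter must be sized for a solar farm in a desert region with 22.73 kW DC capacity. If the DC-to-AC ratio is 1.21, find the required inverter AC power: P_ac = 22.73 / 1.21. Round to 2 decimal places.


The inverter AC capacity is determined by the DC/AC ratio.
Given: P_dc = 22.73 kW, DC/AC ratio = 1.21
P_ac = P_dc / ratio = 22.73 / 1.21
P_ac = 18.79 kW

18.79


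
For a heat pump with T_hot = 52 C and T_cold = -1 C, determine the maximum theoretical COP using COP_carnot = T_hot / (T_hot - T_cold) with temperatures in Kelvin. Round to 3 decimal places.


Convert to Kelvin:
  T_hot = 52 + 273.15 = 325.15 K
  T_cold = -1 + 273.15 = 272.15 K
Apply Carnot COP formula:
  COP = T_hot_K / (T_hot_K - T_cold_K) = 325.15 / 53.0
  COP = 6.135

6.135


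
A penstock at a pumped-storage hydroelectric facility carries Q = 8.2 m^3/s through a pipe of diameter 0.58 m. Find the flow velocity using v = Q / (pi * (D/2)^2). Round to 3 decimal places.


Compute pipe cross-sectional area:
  A = pi * (D/2)^2 = pi * (0.58/2)^2 = 0.2642 m^2
Calculate velocity:
  v = Q / A = 8.2 / 0.2642
  v = 31.036 m/s

31.036


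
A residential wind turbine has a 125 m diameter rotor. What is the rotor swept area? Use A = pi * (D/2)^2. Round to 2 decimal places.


Compute the rotor radius:
  r = D / 2 = 125 / 2 = 62.5 m
Calculate swept area:
  A = pi * r^2 = pi * 62.5^2
  A = 12271.85 m^2

12271.85


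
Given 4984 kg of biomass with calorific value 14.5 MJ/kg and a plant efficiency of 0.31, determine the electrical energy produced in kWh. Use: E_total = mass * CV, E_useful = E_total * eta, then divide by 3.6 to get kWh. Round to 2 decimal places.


Total energy = mass * CV = 4984 * 14.5 = 72268.0 MJ
Useful energy = total * eta = 72268.0 * 0.31 = 22403.08 MJ
Convert to kWh: 22403.08 / 3.6
Useful energy = 6223.08 kWh

6223.08


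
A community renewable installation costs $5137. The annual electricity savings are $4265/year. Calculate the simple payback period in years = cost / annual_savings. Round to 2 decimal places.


Simple payback period = initial cost / annual savings
Payback = 5137 / 4265
Payback = 1.20 years

1.20


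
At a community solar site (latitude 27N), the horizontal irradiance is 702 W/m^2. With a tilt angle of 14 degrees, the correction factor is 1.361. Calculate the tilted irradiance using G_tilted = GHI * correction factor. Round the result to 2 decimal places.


Identify the given values:
  GHI = 702 W/m^2, tilt correction factor = 1.361
Apply the formula G_tilted = GHI * factor:
  G_tilted = 702 * 1.361
  G_tilted = 955.42 W/m^2

955.42


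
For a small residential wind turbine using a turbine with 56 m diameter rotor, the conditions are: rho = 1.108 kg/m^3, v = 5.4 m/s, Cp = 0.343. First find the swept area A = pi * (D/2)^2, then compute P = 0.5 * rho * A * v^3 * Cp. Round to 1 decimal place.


Step 1 -- Compute swept area:
  A = pi * (D/2)^2 = pi * (56/2)^2 = 2463.01 m^2
Step 2 -- Apply wind power equation:
  P = 0.5 * rho * A * v^3 * Cp
  v^3 = 5.4^3 = 157.464
  P = 0.5 * 1.108 * 2463.01 * 157.464 * 0.343
  P = 73697.2 W

73697.2


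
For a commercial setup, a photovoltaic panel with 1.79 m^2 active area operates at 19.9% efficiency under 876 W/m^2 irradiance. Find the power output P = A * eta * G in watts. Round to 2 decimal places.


Use the solar power formula P = A * eta * G.
Given: A = 1.79 m^2, eta = 0.199, G = 876 W/m^2
P = 1.79 * 0.199 * 876
P = 312.04 W

312.04


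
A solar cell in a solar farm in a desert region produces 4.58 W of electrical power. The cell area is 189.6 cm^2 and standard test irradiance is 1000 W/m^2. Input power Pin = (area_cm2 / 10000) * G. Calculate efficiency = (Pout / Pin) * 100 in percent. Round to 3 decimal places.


First compute the input power:
  Pin = area_cm2 / 10000 * G = 189.6 / 10000 * 1000 = 18.96 W
Then compute efficiency:
  Efficiency = (Pout / Pin) * 100 = (4.58 / 18.96) * 100
  Efficiency = 24.156%

24.156


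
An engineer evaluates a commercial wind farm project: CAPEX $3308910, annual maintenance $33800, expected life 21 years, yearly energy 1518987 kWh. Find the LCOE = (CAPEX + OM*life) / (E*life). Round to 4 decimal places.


Total cost = CAPEX + OM * lifetime = 3308910 + 33800 * 21 = 3308910 + 709800 = 4018710
Total generation = annual * lifetime = 1518987 * 21 = 31898727 kWh
LCOE = 4018710 / 31898727
LCOE = 0.1260 $/kWh

0.1260


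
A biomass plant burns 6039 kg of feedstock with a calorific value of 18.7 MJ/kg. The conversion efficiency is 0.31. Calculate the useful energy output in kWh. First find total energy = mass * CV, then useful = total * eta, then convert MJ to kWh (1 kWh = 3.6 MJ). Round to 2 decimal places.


Total energy = mass * CV = 6039 * 18.7 = 112929.3 MJ
Useful energy = total * eta = 112929.3 * 0.31 = 35008.08 MJ
Convert to kWh: 35008.08 / 3.6
Useful energy = 9724.47 kWh

9724.47


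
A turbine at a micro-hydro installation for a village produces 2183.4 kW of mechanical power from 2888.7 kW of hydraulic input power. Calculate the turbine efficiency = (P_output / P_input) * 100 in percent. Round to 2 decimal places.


Turbine efficiency = (output power / input power) * 100
eta = (2183.4 / 2888.7) * 100
eta = 75.58%

75.58


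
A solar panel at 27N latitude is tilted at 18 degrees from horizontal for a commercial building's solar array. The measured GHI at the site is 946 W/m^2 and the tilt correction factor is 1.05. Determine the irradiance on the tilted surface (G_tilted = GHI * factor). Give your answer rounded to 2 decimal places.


Identify the given values:
  GHI = 946 W/m^2, tilt correction factor = 1.05
Apply the formula G_tilted = GHI * factor:
  G_tilted = 946 * 1.05
  G_tilted = 993.30 W/m^2

993.30


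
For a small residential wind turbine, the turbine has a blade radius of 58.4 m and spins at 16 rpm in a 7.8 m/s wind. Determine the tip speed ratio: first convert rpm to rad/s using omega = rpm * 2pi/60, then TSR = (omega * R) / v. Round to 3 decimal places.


Convert rotational speed to rad/s:
  omega = 16 * 2 * pi / 60 = 1.6755 rad/s
Compute tip speed:
  v_tip = omega * R = 1.6755 * 58.4 = 97.85 m/s
Tip speed ratio:
  TSR = v_tip / v_wind = 97.85 / 7.8 = 12.545

12.545


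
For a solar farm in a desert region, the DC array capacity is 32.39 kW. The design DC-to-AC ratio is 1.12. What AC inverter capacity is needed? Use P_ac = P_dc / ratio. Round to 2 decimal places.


The inverter AC capacity is determined by the DC/AC ratio.
Given: P_dc = 32.39 kW, DC/AC ratio = 1.12
P_ac = P_dc / ratio = 32.39 / 1.12
P_ac = 28.92 kW

28.92


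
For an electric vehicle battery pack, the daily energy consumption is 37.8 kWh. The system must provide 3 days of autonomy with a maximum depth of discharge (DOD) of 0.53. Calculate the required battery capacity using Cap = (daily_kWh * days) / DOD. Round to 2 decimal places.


Total energy needed = daily * days = 37.8 * 3 = 113.4 kWh
Account for depth of discharge:
  Cap = total_energy / DOD = 113.4 / 0.53
  Cap = 213.96 kWh

213.96


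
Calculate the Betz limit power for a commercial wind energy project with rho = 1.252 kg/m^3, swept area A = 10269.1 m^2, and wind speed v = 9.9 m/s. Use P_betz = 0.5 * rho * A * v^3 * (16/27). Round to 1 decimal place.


The Betz coefficient Cp_max = 16/27 = 0.5926
v^3 = 9.9^3 = 970.299
P_betz = 0.5 * rho * A * v^3 * Cp_max
P_betz = 0.5 * 1.252 * 10269.1 * 970.299 * 0.5926
P_betz = 3696311.1 W

3696311.1


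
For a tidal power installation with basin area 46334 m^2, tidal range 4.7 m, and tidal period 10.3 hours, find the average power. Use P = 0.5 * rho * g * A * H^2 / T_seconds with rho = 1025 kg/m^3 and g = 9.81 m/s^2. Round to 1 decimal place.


Convert period to seconds: T = 10.3 * 3600 = 37080.0 s
H^2 = 4.7^2 = 22.09
P = 0.5 * rho * g * A * H^2 / T
P = 0.5 * 1025 * 9.81 * 46334 * 22.09 / 37080.0
P = 138777.4 W

138777.4


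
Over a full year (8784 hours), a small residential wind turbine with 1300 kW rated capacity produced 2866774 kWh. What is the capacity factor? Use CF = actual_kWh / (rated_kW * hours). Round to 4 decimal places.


Capacity factor = actual output / maximum possible output
Maximum possible = rated * hours = 1300 * 8784 = 11419200 kWh
CF = 2866774 / 11419200
CF = 0.2510

0.2510


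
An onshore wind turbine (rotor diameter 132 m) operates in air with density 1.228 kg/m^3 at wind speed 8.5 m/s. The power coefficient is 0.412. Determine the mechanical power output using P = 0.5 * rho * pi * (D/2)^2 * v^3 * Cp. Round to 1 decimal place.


Step 1 -- Compute swept area:
  A = pi * (D/2)^2 = pi * (132/2)^2 = 13684.78 m^2
Step 2 -- Apply wind power equation:
  P = 0.5 * rho * A * v^3 * Cp
  v^3 = 8.5^3 = 614.125
  P = 0.5 * 1.228 * 13684.78 * 614.125 * 0.412
  P = 2125984.6 W

2125984.6


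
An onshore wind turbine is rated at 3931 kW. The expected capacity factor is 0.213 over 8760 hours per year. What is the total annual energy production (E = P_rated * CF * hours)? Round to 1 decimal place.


Annual energy = rated_kW * capacity_factor * hours_per_year
Given: P_rated = 3931 kW, CF = 0.213, hours = 8760
E = 3931 * 0.213 * 8760
E = 7334774.3 kWh

7334774.3


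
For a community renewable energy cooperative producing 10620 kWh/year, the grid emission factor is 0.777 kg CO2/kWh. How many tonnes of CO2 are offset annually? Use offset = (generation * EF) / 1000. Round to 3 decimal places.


CO2 offset in kg = generation * emission_factor
CO2 offset = 10620 * 0.777 = 8251.74 kg
Convert to tonnes:
  CO2 offset = 8251.74 / 1000 = 8.252 tonnes

8.252


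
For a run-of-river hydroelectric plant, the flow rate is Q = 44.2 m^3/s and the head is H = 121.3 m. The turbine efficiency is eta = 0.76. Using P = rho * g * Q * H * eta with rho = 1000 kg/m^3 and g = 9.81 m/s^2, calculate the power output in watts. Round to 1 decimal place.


Apply the hydropower formula P = rho * g * Q * H * eta
rho * g = 1000 * 9.81 = 9810.0
P = 9810.0 * 44.2 * 121.3 * 0.76
P = 39972901.2 W

39972901.2


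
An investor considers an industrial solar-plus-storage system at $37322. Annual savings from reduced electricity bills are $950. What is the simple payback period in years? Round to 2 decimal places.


Simple payback period = initial cost / annual savings
Payback = 37322 / 950
Payback = 39.29 years

39.29


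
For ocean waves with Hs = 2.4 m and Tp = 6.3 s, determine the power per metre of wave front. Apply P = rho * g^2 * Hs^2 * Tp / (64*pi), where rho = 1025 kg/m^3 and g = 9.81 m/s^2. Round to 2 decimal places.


Apply wave power formula:
  g^2 = 9.81^2 = 96.2361
  Hs^2 = 2.4^2 = 5.76
  Numerator = rho * g^2 * Hs^2 * Tp = 1025 * 96.2361 * 5.76 * 6.3 = 3579520.99
  Denominator = 64 * pi = 201.0619
  P = 3579520.99 / 201.0619 = 17803.08 W/m

17803.08


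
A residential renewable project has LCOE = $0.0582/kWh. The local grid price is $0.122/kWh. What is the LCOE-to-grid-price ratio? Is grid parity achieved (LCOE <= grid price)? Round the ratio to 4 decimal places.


Compare LCOE to grid price:
  LCOE = $0.0582/kWh, Grid price = $0.122/kWh
  Ratio = LCOE / grid_price = 0.0582 / 0.122 = 0.4770
  Grid parity achieved (ratio <= 1)? yes

0.4770


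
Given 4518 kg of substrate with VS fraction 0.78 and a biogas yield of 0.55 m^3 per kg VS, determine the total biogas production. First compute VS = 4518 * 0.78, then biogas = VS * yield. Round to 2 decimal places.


Compute volatile solids:
  VS = mass * VS_fraction = 4518 * 0.78 = 3524.04 kg
Calculate biogas volume:
  Biogas = VS * specific_yield = 3524.04 * 0.55
  Biogas = 1938.22 m^3

1938.22


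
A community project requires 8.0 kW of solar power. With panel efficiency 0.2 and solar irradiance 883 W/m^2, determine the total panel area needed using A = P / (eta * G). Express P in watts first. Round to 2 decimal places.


Convert target power to watts: P = 8.0 * 1000 = 8000.0 W
Compute denominator: eta * G = 0.2 * 883 = 176.6
Required area A = P / (eta * G) = 8000.0 / 176.6
A = 45.30 m^2

45.30


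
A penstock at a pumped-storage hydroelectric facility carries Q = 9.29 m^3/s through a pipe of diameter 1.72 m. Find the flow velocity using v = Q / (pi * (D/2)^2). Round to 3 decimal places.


Compute pipe cross-sectional area:
  A = pi * (D/2)^2 = pi * (1.72/2)^2 = 2.3235 m^2
Calculate velocity:
  v = Q / A = 9.29 / 2.3235
  v = 3.998 m/s

3.998


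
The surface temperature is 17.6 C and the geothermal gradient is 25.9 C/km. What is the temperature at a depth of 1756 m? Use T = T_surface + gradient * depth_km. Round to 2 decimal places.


Convert depth to km: 1756 / 1000 = 1.756 km
Temperature increase = gradient * depth_km = 25.9 * 1.756 = 45.48 C
Temperature at depth = T_surface + delta_T = 17.6 + 45.48
T = 63.08 C

63.08


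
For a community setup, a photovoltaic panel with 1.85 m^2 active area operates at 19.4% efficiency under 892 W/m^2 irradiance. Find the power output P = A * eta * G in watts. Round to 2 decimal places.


Use the solar power formula P = A * eta * G.
Given: A = 1.85 m^2, eta = 0.194, G = 892 W/m^2
P = 1.85 * 0.194 * 892
P = 320.14 W

320.14


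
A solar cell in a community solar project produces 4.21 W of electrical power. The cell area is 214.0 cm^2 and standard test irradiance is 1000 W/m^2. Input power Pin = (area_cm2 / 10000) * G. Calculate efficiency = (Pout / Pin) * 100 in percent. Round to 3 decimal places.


First compute the input power:
  Pin = area_cm2 / 10000 * G = 214.0 / 10000 * 1000 = 21.4 W
Then compute efficiency:
  Efficiency = (Pout / Pin) * 100 = (4.21 / 21.4) * 100
  Efficiency = 19.673%

19.673


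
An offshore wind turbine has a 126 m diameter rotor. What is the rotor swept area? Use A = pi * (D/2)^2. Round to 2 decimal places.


Compute the rotor radius:
  r = D / 2 = 126 / 2 = 63.0 m
Calculate swept area:
  A = pi * r^2 = pi * 63.0^2
  A = 12468.98 m^2

12468.98


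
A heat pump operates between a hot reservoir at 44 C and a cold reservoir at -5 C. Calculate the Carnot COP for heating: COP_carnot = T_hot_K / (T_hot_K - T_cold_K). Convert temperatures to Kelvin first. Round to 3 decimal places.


Convert to Kelvin:
  T_hot = 44 + 273.15 = 317.15 K
  T_cold = -5 + 273.15 = 268.15 K
Apply Carnot COP formula:
  COP = T_hot_K / (T_hot_K - T_cold_K) = 317.15 / 49.0
  COP = 6.472

6.472


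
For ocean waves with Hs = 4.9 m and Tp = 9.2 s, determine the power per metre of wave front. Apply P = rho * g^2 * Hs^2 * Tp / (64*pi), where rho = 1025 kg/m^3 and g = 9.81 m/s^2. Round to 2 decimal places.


Apply wave power formula:
  g^2 = 9.81^2 = 96.2361
  Hs^2 = 4.9^2 = 24.01
  Numerator = rho * g^2 * Hs^2 * Tp = 1025 * 96.2361 * 24.01 * 9.2 = 21789229.22
  Denominator = 64 * pi = 201.0619
  P = 21789229.22 / 201.0619 = 108370.74 W/m

108370.74


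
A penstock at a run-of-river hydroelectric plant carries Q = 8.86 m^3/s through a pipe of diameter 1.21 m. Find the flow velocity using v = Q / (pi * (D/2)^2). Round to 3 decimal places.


Compute pipe cross-sectional area:
  A = pi * (D/2)^2 = pi * (1.21/2)^2 = 1.1499 m^2
Calculate velocity:
  v = Q / A = 8.86 / 1.1499
  v = 7.705 m/s

7.705


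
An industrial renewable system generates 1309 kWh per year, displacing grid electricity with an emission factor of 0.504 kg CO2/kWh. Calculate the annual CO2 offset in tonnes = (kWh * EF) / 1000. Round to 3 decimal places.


CO2 offset in kg = generation * emission_factor
CO2 offset = 1309 * 0.504 = 659.74 kg
Convert to tonnes:
  CO2 offset = 659.74 / 1000 = 0.660 tonnes

0.660


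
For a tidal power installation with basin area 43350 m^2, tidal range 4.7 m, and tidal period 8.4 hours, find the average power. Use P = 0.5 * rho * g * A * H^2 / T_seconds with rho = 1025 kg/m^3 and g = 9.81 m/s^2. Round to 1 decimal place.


Convert period to seconds: T = 8.4 * 3600 = 30240.0 s
H^2 = 4.7^2 = 22.09
P = 0.5 * rho * g * A * H^2 / T
P = 0.5 * 1025 * 9.81 * 43350 * 22.09 / 30240.0
P = 159208.4 W

159208.4


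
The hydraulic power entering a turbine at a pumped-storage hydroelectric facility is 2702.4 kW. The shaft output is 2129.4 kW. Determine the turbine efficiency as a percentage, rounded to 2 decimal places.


Turbine efficiency = (output power / input power) * 100
eta = (2129.4 / 2702.4) * 100
eta = 78.80%

78.80


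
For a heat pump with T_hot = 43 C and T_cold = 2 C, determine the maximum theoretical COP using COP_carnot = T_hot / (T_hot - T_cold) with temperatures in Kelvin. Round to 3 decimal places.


Convert to Kelvin:
  T_hot = 43 + 273.15 = 316.15 K
  T_cold = 2 + 273.15 = 275.15 K
Apply Carnot COP formula:
  COP = T_hot_K / (T_hot_K - T_cold_K) = 316.15 / 41.0
  COP = 7.711

7.711


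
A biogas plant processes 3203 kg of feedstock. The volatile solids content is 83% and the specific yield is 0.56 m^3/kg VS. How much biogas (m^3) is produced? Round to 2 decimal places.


Compute volatile solids:
  VS = mass * VS_fraction = 3203 * 0.83 = 2658.49 kg
Calculate biogas volume:
  Biogas = VS * specific_yield = 2658.49 * 0.56
  Biogas = 1488.75 m^3

1488.75


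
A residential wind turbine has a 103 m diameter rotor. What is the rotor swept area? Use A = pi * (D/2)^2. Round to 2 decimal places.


Compute the rotor radius:
  r = D / 2 = 103 / 2 = 51.5 m
Calculate swept area:
  A = pi * r^2 = pi * 51.5^2
  A = 8332.29 m^2

8332.29


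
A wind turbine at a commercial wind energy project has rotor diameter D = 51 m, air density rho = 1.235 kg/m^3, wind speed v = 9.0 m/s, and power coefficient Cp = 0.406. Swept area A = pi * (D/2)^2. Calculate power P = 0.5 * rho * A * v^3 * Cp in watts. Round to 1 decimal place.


Step 1 -- Compute swept area:
  A = pi * (D/2)^2 = pi * (51/2)^2 = 2042.82 m^2
Step 2 -- Apply wind power equation:
  P = 0.5 * rho * A * v^3 * Cp
  v^3 = 9.0^3 = 729.0
  P = 0.5 * 1.235 * 2042.82 * 729.0 * 0.406
  P = 373354.0 W

373354.0


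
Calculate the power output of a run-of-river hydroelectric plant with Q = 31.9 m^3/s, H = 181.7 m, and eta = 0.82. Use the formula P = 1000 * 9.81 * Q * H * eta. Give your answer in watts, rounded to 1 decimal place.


Apply the hydropower formula P = rho * g * Q * H * eta
rho * g = 1000 * 9.81 = 9810.0
P = 9810.0 * 31.9 * 181.7 * 0.82
P = 46626033.4 W

46626033.4


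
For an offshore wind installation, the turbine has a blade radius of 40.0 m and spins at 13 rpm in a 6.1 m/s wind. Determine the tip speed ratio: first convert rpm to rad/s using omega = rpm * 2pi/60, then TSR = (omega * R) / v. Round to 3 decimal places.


Convert rotational speed to rad/s:
  omega = 13 * 2 * pi / 60 = 1.3614 rad/s
Compute tip speed:
  v_tip = omega * R = 1.3614 * 40.0 = 54.454 m/s
Tip speed ratio:
  TSR = v_tip / v_wind = 54.454 / 6.1 = 8.927

8.927


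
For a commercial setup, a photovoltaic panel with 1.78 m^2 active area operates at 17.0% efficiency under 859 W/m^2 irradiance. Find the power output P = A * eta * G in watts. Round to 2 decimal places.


Use the solar power formula P = A * eta * G.
Given: A = 1.78 m^2, eta = 0.17, G = 859 W/m^2
P = 1.78 * 0.17 * 859
P = 259.93 W

259.93


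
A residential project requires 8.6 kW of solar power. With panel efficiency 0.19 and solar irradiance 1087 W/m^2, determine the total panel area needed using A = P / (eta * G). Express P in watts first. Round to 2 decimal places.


Convert target power to watts: P = 8.6 * 1000 = 8600.0 W
Compute denominator: eta * G = 0.19 * 1087 = 206.53
Required area A = P / (eta * G) = 8600.0 / 206.53
A = 41.64 m^2

41.64


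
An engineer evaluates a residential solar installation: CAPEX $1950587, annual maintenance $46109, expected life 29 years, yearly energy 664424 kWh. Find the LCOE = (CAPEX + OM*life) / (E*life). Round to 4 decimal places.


Total cost = CAPEX + OM * lifetime = 1950587 + 46109 * 29 = 1950587 + 1337161 = 3287748
Total generation = annual * lifetime = 664424 * 29 = 19268296 kWh
LCOE = 3287748 / 19268296
LCOE = 0.1706 $/kWh

0.1706


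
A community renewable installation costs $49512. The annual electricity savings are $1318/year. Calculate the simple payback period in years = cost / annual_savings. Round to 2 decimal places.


Simple payback period = initial cost / annual savings
Payback = 49512 / 1318
Payback = 37.57 years

37.57


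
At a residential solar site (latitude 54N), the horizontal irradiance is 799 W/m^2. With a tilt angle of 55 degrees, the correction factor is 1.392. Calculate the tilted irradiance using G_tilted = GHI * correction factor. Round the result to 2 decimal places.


Identify the given values:
  GHI = 799 W/m^2, tilt correction factor = 1.392
Apply the formula G_tilted = GHI * factor:
  G_tilted = 799 * 1.392
  G_tilted = 1112.21 W/m^2

1112.21


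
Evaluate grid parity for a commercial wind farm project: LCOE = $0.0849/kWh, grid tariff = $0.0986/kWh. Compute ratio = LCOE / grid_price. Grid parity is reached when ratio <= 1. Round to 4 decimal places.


Compare LCOE to grid price:
  LCOE = $0.0849/kWh, Grid price = $0.0986/kWh
  Ratio = LCOE / grid_price = 0.0849 / 0.0986 = 0.8611
  Grid parity achieved (ratio <= 1)? yes

0.8611


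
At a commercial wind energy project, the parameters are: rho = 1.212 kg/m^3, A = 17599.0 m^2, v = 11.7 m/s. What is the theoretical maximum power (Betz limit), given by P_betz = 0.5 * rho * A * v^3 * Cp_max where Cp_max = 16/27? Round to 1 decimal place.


The Betz coefficient Cp_max = 16/27 = 0.5926
v^3 = 11.7^3 = 1601.613
P_betz = 0.5 * rho * A * v^3 * Cp_max
P_betz = 0.5 * 1.212 * 17599.0 * 1601.613 * 0.5926
P_betz = 10122188.5 W

10122188.5


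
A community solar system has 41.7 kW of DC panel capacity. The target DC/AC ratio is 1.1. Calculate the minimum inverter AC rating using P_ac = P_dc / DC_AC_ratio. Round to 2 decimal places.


The inverter AC capacity is determined by the DC/AC ratio.
Given: P_dc = 41.7 kW, DC/AC ratio = 1.1
P_ac = P_dc / ratio = 41.7 / 1.1
P_ac = 37.91 kW

37.91


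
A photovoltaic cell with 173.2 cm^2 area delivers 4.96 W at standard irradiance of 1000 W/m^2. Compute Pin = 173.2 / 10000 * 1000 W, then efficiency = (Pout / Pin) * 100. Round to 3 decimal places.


First compute the input power:
  Pin = area_cm2 / 10000 * G = 173.2 / 10000 * 1000 = 17.32 W
Then compute efficiency:
  Efficiency = (Pout / Pin) * 100 = (4.96 / 17.32) * 100
  Efficiency = 28.637%

28.637


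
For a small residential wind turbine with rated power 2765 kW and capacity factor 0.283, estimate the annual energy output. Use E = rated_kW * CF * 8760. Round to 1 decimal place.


Annual energy = rated_kW * capacity_factor * hours_per_year
Given: P_rated = 2765 kW, CF = 0.283, hours = 8760
E = 2765 * 0.283 * 8760
E = 6854656.2 kWh

6854656.2


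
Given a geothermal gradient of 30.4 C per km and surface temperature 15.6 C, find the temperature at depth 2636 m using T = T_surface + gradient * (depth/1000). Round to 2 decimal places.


Convert depth to km: 2636 / 1000 = 2.636 km
Temperature increase = gradient * depth_km = 30.4 * 2.636 = 80.13 C
Temperature at depth = T_surface + delta_T = 15.6 + 80.13
T = 95.73 C

95.73


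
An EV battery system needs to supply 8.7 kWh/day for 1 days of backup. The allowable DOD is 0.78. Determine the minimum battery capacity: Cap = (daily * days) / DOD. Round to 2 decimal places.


Total energy needed = daily * days = 8.7 * 1 = 8.7 kWh
Account for depth of discharge:
  Cap = total_energy / DOD = 8.7 / 0.78
  Cap = 11.15 kWh

11.15


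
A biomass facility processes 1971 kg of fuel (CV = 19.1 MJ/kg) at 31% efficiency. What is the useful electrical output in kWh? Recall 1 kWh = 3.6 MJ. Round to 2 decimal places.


Total energy = mass * CV = 1971 * 19.1 = 37646.1 MJ
Useful energy = total * eta = 37646.1 * 0.31 = 11670.29 MJ
Convert to kWh: 11670.29 / 3.6
Useful energy = 3241.75 kWh

3241.75


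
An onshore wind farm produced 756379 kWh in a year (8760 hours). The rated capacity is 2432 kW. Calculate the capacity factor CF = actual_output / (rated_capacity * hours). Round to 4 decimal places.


Capacity factor = actual output / maximum possible output
Maximum possible = rated * hours = 2432 * 8760 = 21304320 kWh
CF = 756379 / 21304320
CF = 0.0355

0.0355


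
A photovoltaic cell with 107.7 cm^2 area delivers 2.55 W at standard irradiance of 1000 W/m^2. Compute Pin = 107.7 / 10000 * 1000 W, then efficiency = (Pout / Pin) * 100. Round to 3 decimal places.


First compute the input power:
  Pin = area_cm2 / 10000 * G = 107.7 / 10000 * 1000 = 10.77 W
Then compute efficiency:
  Efficiency = (Pout / Pin) * 100 = (2.55 / 10.77) * 100
  Efficiency = 23.677%

23.677


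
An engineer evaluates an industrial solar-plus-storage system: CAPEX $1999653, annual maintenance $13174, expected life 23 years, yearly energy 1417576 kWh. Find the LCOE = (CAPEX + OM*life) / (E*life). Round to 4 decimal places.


Total cost = CAPEX + OM * lifetime = 1999653 + 13174 * 23 = 1999653 + 303002 = 2302655
Total generation = annual * lifetime = 1417576 * 23 = 32604248 kWh
LCOE = 2302655 / 32604248
LCOE = 0.0706 $/kWh

0.0706


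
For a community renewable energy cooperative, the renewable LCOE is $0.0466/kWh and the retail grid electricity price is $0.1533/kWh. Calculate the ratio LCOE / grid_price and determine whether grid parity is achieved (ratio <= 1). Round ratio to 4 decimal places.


Compare LCOE to grid price:
  LCOE = $0.0466/kWh, Grid price = $0.1533/kWh
  Ratio = LCOE / grid_price = 0.0466 / 0.1533 = 0.3040
  Grid parity achieved (ratio <= 1)? yes

0.3040


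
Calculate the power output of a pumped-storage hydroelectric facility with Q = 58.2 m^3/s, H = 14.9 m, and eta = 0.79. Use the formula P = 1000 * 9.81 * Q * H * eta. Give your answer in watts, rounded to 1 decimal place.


Apply the hydropower formula P = rho * g * Q * H * eta
rho * g = 1000 * 9.81 = 9810.0
P = 9810.0 * 58.2 * 14.9 * 0.79
P = 6720558.3 W

6720558.3


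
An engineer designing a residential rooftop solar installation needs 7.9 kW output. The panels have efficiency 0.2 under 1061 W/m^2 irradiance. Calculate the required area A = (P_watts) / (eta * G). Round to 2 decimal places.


Convert target power to watts: P = 7.9 * 1000 = 7900.0 W
Compute denominator: eta * G = 0.2 * 1061 = 212.2
Required area A = P / (eta * G) = 7900.0 / 212.2
A = 37.23 m^2

37.23


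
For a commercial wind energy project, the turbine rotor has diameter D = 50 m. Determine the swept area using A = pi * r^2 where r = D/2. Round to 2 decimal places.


Compute the rotor radius:
  r = D / 2 = 50 / 2 = 25.0 m
Calculate swept area:
  A = pi * r^2 = pi * 25.0^2
  A = 1963.50 m^2

1963.50


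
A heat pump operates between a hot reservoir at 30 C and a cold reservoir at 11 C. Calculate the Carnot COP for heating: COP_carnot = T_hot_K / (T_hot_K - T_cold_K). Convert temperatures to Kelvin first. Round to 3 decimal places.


Convert to Kelvin:
  T_hot = 30 + 273.15 = 303.15 K
  T_cold = 11 + 273.15 = 284.15 K
Apply Carnot COP formula:
  COP = T_hot_K / (T_hot_K - T_cold_K) = 303.15 / 19.0
  COP = 15.955

15.955


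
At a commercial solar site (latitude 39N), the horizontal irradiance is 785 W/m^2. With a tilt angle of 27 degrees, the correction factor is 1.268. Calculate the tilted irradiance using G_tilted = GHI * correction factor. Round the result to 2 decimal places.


Identify the given values:
  GHI = 785 W/m^2, tilt correction factor = 1.268
Apply the formula G_tilted = GHI * factor:
  G_tilted = 785 * 1.268
  G_tilted = 995.38 W/m^2

995.38


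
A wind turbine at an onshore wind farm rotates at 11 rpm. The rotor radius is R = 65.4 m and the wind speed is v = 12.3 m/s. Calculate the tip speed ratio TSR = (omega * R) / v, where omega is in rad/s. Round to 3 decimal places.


Convert rotational speed to rad/s:
  omega = 11 * 2 * pi / 60 = 1.1519 rad/s
Compute tip speed:
  v_tip = omega * R = 1.1519 * 65.4 = 75.335 m/s
Tip speed ratio:
  TSR = v_tip / v_wind = 75.335 / 12.3 = 6.125

6.125


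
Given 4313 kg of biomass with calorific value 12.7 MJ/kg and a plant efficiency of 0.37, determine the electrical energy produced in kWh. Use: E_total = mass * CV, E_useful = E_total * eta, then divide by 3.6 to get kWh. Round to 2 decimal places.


Total energy = mass * CV = 4313 * 12.7 = 54775.1 MJ
Useful energy = total * eta = 54775.1 * 0.37 = 20266.79 MJ
Convert to kWh: 20266.79 / 3.6
Useful energy = 5629.66 kWh

5629.66


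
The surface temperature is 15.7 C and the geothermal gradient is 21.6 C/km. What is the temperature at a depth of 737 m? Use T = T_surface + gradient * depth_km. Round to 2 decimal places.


Convert depth to km: 737 / 1000 = 0.737 km
Temperature increase = gradient * depth_km = 21.6 * 0.737 = 15.92 C
Temperature at depth = T_surface + delta_T = 15.7 + 15.92
T = 31.62 C

31.62


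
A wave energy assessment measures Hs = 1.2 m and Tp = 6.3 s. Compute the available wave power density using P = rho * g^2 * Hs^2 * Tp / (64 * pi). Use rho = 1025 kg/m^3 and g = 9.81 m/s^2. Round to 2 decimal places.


Apply wave power formula:
  g^2 = 9.81^2 = 96.2361
  Hs^2 = 1.2^2 = 1.44
  Numerator = rho * g^2 * Hs^2 * Tp = 1025 * 96.2361 * 1.44 * 6.3 = 894880.25
  Denominator = 64 * pi = 201.0619
  P = 894880.25 / 201.0619 = 4450.77 W/m

4450.77


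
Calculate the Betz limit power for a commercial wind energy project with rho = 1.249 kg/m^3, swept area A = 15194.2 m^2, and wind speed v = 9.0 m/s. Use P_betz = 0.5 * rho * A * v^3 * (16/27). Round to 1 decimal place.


The Betz coefficient Cp_max = 16/27 = 0.5926
v^3 = 9.0^3 = 729.0
P_betz = 0.5 * rho * A * v^3 * Cp_max
P_betz = 0.5 * 1.249 * 15194.2 * 729.0 * 0.5926
P_betz = 4099152.1 W

4099152.1


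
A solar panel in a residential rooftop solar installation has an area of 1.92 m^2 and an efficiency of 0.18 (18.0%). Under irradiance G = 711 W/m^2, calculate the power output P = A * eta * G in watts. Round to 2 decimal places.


Use the solar power formula P = A * eta * G.
Given: A = 1.92 m^2, eta = 0.18, G = 711 W/m^2
P = 1.92 * 0.18 * 711
P = 245.72 W

245.72


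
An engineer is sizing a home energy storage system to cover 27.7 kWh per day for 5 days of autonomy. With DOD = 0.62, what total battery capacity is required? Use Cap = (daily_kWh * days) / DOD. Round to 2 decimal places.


Total energy needed = daily * days = 27.7 * 5 = 138.5 kWh
Account for depth of discharge:
  Cap = total_energy / DOD = 138.5 / 0.62
  Cap = 223.39 kWh

223.39


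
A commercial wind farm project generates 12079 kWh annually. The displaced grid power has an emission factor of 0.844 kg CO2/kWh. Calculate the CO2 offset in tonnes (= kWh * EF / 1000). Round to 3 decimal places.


CO2 offset in kg = generation * emission_factor
CO2 offset = 12079 * 0.844 = 10194.68 kg
Convert to tonnes:
  CO2 offset = 10194.68 / 1000 = 10.195 tonnes

10.195


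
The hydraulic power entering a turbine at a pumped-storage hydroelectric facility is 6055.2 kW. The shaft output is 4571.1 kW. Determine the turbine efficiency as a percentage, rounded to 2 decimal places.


Turbine efficiency = (output power / input power) * 100
eta = (4571.1 / 6055.2) * 100
eta = 75.49%

75.49


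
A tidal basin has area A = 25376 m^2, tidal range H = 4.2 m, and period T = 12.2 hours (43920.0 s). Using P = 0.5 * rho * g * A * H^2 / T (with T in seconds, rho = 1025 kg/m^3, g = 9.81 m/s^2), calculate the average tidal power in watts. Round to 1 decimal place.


Convert period to seconds: T = 12.2 * 3600 = 43920.0 s
H^2 = 4.2^2 = 17.64
P = 0.5 * rho * g * A * H^2 / T
P = 0.5 * 1025 * 9.81 * 25376 * 17.64 / 43920.0
P = 51241.6 W

51241.6


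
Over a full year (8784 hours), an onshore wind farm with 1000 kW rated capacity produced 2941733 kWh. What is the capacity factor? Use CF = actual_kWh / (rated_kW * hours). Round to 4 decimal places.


Capacity factor = actual output / maximum possible output
Maximum possible = rated * hours = 1000 * 8784 = 8784000 kWh
CF = 2941733 / 8784000
CF = 0.3349

0.3349


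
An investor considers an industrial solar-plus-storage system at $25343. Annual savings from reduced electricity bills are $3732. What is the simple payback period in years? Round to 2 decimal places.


Simple payback period = initial cost / annual savings
Payback = 25343 / 3732
Payback = 6.79 years

6.79


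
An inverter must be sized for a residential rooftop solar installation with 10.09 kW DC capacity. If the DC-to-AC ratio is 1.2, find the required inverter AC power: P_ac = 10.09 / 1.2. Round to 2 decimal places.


The inverter AC capacity is determined by the DC/AC ratio.
Given: P_dc = 10.09 kW, DC/AC ratio = 1.2
P_ac = P_dc / ratio = 10.09 / 1.2
P_ac = 8.41 kW

8.41


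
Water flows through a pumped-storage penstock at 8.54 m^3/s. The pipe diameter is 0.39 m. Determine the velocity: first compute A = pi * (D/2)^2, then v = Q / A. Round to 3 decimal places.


Compute pipe cross-sectional area:
  A = pi * (D/2)^2 = pi * (0.39/2)^2 = 0.1195 m^2
Calculate velocity:
  v = Q / A = 8.54 / 0.1195
  v = 71.489 m/s

71.489


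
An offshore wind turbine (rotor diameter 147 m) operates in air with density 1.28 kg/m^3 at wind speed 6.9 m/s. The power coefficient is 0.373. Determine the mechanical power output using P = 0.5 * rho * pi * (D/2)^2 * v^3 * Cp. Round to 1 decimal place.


Step 1 -- Compute swept area:
  A = pi * (D/2)^2 = pi * (147/2)^2 = 16971.67 m^2
Step 2 -- Apply wind power equation:
  P = 0.5 * rho * A * v^3 * Cp
  v^3 = 6.9^3 = 328.509
  P = 0.5 * 1.28 * 16971.67 * 328.509 * 0.373
  P = 1330946.6 W

1330946.6
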